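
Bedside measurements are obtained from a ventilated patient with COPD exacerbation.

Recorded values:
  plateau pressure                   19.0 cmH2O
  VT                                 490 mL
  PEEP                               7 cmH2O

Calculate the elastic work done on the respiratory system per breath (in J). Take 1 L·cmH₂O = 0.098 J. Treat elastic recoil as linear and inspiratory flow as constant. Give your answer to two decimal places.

0.29

Elastic work ≈ ½ × (Pplat − PEEP) × Vt = 0.5 × (19.0 − 7) × 0.490 L = 0.5 × 12.0 × 0.490 = 2.94 L·cmH2O.
× 0.098 J/(L·cmH2O) → 0.2881 J.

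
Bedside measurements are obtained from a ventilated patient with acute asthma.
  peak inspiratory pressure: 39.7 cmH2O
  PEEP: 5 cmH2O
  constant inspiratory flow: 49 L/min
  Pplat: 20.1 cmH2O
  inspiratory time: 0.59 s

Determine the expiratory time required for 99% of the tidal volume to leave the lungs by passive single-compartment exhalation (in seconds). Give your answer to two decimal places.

Flow: 49 L/min ÷ 60 = 0.8167 L/s.
Vt = flow × Ti = 0.8167 L/s × 0.59 s × 1000 mL/L = 481.85 mL.
R = (PIP − Pplat)/V̇ = (39.7 − 20.1) / 0.8167 = 19.6/0.8167 = 23.999 cmH2O·s/L.
C = Vt/(Pplat − PEEP) = 481.85 / (20.1 − 5) = 481.85/15.1 = 31.911 mL/cmH2O.
τ = R × C = 23.999 × 0.03191 L/cmH2O = 0.7658 s.
t = −τ·ln(1 − 0.99) = −0.7658·ln(0.01) = 3.527 s.

3.53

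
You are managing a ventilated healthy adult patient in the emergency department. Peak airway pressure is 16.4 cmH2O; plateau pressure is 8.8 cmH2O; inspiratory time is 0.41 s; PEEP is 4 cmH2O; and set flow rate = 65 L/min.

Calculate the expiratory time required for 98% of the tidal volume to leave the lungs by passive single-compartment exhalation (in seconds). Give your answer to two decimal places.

Flow: 65 L/min ÷ 60 = 1.0833 L/s.
Vt = flow × Ti = 1.0833 L/s × 0.41 s × 1000 mL/L = 444.15 mL.
R = (PIP − Pplat)/V̇ = (16.4 − 8.8) / 1.0833 = 7.6/1.0833 = 7.016 cmH2O·s/L.
C = Vt/(Pplat − PEEP) = 444.15 / (8.8 − 4) = 444.15/4.8 = 92.531 mL/cmH2O.
τ = R × C = 7.016 × 0.09253 L/cmH2O = 0.6492 s.
t = −τ·ln(1 − 0.98) = −0.6492·ln(0.02) = 2.54 s.

2.54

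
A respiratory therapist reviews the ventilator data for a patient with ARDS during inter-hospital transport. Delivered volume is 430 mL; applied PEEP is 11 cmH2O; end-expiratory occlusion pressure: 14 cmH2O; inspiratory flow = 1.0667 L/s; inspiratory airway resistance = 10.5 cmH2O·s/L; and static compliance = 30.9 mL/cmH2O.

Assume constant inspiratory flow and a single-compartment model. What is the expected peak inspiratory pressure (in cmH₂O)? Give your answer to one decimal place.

Total PEEP = 14 cmH2O (set 11 + intrinsic 3); this is the baseline alveolar pressure.
Equation of motion (constant flow): PIP = Vt/C + R·V̇ + PEEP.
PIP = 430/30.9 + 10.5×1.0667 + 14 = 13.916 + 11.2 + 14 = 39.116 cmH2O.

39.1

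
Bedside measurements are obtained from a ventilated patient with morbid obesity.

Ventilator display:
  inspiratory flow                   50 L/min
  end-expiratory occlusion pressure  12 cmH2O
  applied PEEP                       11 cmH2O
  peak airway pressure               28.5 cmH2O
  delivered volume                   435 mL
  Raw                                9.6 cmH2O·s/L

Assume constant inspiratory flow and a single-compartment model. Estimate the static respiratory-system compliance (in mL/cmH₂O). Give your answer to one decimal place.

51.2

Flow: 50 L/min ÷ 60 = 0.8333 L/s.
Total PEEP = 12 cmH2O (set 11 + intrinsic 1); this is the baseline alveolar pressure.
Equation of motion (constant flow): PIP = Vt/C + R·V̇ + PEEP.
Vt/C = PIP − R·V̇ − PEEP = 28.5 − 9.6×0.8333 − 12 = 28.5 − 8.0 − 12 = 8.5 cmH2O.
C = Vt / 8.5 = 435 / 8.5 = 51.176 mL/cmH2O.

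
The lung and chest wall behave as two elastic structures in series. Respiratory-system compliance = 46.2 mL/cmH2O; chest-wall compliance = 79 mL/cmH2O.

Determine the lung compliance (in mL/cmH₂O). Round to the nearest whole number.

1/CL = 1/Crs − 1/Ccw.
1/CL = 1/46.2 − 1/79 = 0.008987.
CL = 111.27 mL/cmH2O.

111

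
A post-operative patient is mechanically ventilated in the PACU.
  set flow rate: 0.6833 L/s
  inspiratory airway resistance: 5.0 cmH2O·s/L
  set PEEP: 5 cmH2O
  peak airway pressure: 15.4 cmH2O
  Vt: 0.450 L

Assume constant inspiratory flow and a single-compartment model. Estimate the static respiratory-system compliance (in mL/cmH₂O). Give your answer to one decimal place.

64.4

Equation of motion (constant flow): PIP = Vt/C + R·V̇ + PEEP.
Vt/C = PIP − R·V̇ − PEEP = 15.4 − 5.0×0.6833 − 5 = 15.4 − 3.417 − 5 = 6.983 cmH2O.
C = Vt / 6.983 = 450 / 6.983 = 64.442 mL/cmH2O.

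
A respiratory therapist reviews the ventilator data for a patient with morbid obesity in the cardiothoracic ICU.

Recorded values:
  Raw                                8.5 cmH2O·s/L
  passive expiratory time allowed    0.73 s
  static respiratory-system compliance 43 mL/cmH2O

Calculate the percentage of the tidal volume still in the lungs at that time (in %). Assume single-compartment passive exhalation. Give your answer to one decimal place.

13.6

τ = R × C = 8.5 × 43 mL/cmH2O = 8.5 × 0.043 L/cmH2O = 0.3655 s.
Passive exhalation: V(t)/V₀ = e^(−t/τ) = e^(−0.73/0.3655) = 0.1357.
Fraction remaining = 0.1357 → 13.57%.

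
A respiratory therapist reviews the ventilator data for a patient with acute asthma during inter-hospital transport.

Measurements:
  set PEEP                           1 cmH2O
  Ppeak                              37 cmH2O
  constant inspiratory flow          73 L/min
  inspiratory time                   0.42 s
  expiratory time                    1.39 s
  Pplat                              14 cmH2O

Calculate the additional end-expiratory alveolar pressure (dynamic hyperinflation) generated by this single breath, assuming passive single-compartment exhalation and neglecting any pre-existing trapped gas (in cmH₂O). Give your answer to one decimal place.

2.0

Flow: 73 L/min ÷ 60 = 1.2167 L/s.
Vt = flow × Ti = 1.2167 L/s × 0.42 s × 1000 mL/L = 511.01 mL.
R = (PIP − Pplat)/V̇ = (37 − 14) / 1.2167 = 23.0/1.2167 = 18.904 cmH2O·s/L.
C = Vt/(Pplat − PEEP) = 511.01 / (14 − 1) = 511.01/13.0 = 39.308 mL/cmH2O.
τ = R × C = 18.904 × 0.03931 L/cmH2O = 0.7431 s.
Fraction remaining = e^(−Te/τ) = e^(−1.39/0.7431) = 0.154; trapped volume = 511.01 × 0.154 = 78.696 mL.
Additional alveolar pressure from trapping ≈ V_trapped / C = 78.696 / 39.308 = 2.002 cmH2O.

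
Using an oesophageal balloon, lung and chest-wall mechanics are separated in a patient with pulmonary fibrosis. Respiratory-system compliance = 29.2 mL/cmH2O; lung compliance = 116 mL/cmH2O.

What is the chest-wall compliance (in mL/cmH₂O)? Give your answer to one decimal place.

1/Ccw = 1/Crs − 1/CL.
1/Ccw = 1/29.2 − 1/116 = 0.02563.
Ccw = 39.017 mL/cmH2O.

39.0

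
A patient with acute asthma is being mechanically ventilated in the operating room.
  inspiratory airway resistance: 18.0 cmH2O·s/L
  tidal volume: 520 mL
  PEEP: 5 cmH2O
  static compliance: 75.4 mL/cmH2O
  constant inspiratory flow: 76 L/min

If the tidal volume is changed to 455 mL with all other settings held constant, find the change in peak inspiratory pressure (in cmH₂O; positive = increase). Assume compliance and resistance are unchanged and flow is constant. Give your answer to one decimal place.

-0.9

PIP = Vt/C + R·V̇ + PEEP (constant-flow equation of motion).
Only the elastic term changes: ΔPIP = ΔVt / C = (455 − 520) / 75.4 = -0.8621 cmH2O.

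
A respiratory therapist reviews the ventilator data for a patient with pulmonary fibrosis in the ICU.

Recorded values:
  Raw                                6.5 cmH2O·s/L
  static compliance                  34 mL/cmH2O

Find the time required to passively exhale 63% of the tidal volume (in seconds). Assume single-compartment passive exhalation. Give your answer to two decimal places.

0.22

τ = R × C = 6.5 × 34 mL/cmH2O = 6.5 × 0.034 L/cmH2O = 0.221 s.
Exhaled fraction f = 1 − e^(−t/τ) → t = −τ·ln(1 − f) = −0.221·ln(0.37) = 0.2197 s.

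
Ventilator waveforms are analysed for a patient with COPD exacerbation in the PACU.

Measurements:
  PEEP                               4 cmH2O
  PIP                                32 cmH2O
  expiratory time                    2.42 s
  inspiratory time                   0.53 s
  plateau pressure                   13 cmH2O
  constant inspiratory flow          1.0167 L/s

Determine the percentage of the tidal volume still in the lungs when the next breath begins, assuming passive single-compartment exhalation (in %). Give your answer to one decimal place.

Vt = flow × Ti = 1.0167 L/s × 0.53 s × 1000 mL/L = 538.85 mL.
R = (PIP − Pplat)/V̇ = (32 − 13) / 1.0167 = 19.0/1.0167 = 18.688 cmH2O·s/L.
C = Vt/(Pplat − PEEP) = 538.85 / (13 − 4) = 538.85/9.0 = 59.872 mL/cmH2O.
τ = R × C = 18.688 × 0.05987 L/cmH2O = 1.119 s.
Fraction remaining at end-expiration = e^(−Te/τ) = e^(−2.42/1.119) = 0.115 → 11.5%.

11.5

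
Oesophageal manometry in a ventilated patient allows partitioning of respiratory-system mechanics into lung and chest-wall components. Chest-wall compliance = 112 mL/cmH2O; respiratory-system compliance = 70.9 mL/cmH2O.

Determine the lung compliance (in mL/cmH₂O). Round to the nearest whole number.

1/CL = 1/Crs − 1/Ccw.
1/CL = 1/70.9 − 1/112 = 0.005176.
CL = 193.2 mL/cmH2O.

193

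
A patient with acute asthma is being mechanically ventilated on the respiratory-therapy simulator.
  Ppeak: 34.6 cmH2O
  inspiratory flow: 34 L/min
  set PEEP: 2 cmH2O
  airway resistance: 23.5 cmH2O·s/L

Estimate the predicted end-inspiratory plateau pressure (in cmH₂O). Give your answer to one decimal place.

21.3

Flow: 34 L/min ÷ 60 = 0.5667 L/s.
Pplat = PIP − Raw × flow = 34.6 − 23.5 × 0.5667 = 34.6 − 13.317 = 21.283 cmH2O.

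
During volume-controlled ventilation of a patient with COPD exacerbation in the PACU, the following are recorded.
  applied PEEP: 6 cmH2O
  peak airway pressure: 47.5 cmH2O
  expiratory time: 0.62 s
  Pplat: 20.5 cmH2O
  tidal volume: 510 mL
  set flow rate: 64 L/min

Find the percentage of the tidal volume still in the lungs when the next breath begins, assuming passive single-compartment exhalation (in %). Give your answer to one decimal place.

49.8

Flow: 64 L/min ÷ 60 = 1.0667 L/s.
R = (PIP − Pplat)/V̇ = (47.5 − 20.5) / 1.0667 = 27.0/1.0667 = 25.312 cmH2O·s/L.
C = Vt/(Pplat − PEEP) = 510.0 / (20.5 − 6) = 510.0/14.5 = 35.172 mL/cmH2O.
τ = R × C = 25.312 × 0.03517 L/cmH2O = 0.8902 s.
Fraction remaining at end-expiration = e^(−Te/τ) = e^(−0.62/0.8902) = 0.4983 → 49.83%.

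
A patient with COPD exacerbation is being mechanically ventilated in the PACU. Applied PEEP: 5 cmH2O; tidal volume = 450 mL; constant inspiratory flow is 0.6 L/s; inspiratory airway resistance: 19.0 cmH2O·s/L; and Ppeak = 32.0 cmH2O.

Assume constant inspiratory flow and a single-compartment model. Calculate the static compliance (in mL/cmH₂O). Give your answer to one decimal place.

28.8

Equation of motion (constant flow): PIP = Vt/C + R·V̇ + PEEP.
Vt/C = PIP − R·V̇ − PEEP = 32.0 − 19.0×0.6 − 5 = 32.0 − 11.4 − 5 = 15.6 cmH2O.
C = Vt / 15.6 = 450 / 15.6 = 28.846 mL/cmH2O.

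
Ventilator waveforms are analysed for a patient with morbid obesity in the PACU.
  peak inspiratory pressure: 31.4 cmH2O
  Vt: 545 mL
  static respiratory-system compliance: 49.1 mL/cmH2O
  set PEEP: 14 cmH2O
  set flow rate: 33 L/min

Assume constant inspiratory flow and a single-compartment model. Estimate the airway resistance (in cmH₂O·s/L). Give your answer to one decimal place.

11.5

Flow: 33 L/min ÷ 60 = 0.55 L/s.
Equation of motion (constant flow): PIP = Vt/C + R·V̇ + PEEP.
R·V̇ = PIP − Vt/C − PEEP = 31.4 − 545/49.1 − 14 = 31.4 − 11.1 − 14 = 6.3 cmH2O.
R = 6.3 / 0.55 = 11.455 cmH2O·s/L.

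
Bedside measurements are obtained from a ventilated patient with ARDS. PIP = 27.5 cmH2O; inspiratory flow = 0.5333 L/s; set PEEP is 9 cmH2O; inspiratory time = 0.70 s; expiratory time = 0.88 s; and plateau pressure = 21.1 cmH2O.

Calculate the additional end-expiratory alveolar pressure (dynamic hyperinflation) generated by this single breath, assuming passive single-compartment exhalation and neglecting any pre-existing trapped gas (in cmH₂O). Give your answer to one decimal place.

Vt = flow × Ti = 0.5333 L/s × 0.70 s × 1000 mL/L = 373.31 mL.
R = (PIP − Pplat)/V̇ = (27.5 − 21.1) / 0.5333 = 6.4/0.5333 = 12.001 cmH2O·s/L.
C = Vt/(Pplat − PEEP) = 373.31 / (21.1 − 9) = 373.31/12.1 = 30.852 mL/cmH2O.
τ = R × C = 12.001 × 0.03085 L/cmH2O = 0.3702 s.
Fraction remaining = e^(−Te/τ) = e^(−0.88/0.3702) = 0.09282; trapped volume = 373.31 × 0.09282 = 34.651 mL.
Additional alveolar pressure from trapping ≈ V_trapped / C = 34.651 / 30.852 = 1.123 cmH2O.

1.1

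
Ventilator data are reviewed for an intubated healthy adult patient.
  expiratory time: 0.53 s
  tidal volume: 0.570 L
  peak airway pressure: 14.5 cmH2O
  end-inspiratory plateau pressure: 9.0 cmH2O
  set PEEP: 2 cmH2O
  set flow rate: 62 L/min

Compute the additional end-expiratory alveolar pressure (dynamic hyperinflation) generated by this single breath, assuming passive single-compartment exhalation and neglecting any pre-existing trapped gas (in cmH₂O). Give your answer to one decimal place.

Flow: 62 L/min ÷ 60 = 1.0333 L/s.
R = (PIP − Pplat)/V̇ = (14.5 − 9.0) / 1.0333 = 5.5/1.0333 = 5.323 cmH2O·s/L.
C = Vt/(Pplat − PEEP) = 570.0 / (9.0 − 2) = 570.0/7.0 = 81.429 mL/cmH2O.
τ = R × C = 5.323 × 0.08143 L/cmH2O = 0.4335 s.
Fraction remaining = e^(−Te/τ) = e^(−0.53/0.4335) = 0.2945; trapped volume = 570.0 × 0.2945 = 167.87 mL.
Additional alveolar pressure from trapping ≈ V_trapped / C = 167.87 / 81.429 = 2.062 cmH2O.

2.1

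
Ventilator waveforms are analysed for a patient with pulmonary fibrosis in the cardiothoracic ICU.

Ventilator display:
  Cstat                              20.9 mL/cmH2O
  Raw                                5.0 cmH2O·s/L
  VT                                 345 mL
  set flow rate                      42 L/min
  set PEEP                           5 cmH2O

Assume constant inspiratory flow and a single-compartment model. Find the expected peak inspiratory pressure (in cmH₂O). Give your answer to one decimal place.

25.0

Flow: 42 L/min ÷ 60 = 0.7 L/s.
Equation of motion (constant flow): PIP = Vt/C + R·V̇ + PEEP.
PIP = 345/20.9 + 5.0×0.7 + 5 = 16.507 + 3.5 + 5 = 25.007 cmH2O.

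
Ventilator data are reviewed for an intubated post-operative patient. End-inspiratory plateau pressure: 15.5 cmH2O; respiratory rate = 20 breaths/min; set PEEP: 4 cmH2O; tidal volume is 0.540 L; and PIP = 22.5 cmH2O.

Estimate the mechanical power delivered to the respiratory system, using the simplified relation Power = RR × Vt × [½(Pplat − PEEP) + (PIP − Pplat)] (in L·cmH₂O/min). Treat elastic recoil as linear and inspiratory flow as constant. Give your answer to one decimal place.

137.7

Per-breath work = Vt × [½(Pplat−PEEP) + (PIP−Pplat)] = 0.540 × [0.5×11.5 + 7.0] = 0.540 × 12.75 = 6.885 L·cmH2O.
Power = 20 × 6.885 = 137.7 L·cmH2O/min.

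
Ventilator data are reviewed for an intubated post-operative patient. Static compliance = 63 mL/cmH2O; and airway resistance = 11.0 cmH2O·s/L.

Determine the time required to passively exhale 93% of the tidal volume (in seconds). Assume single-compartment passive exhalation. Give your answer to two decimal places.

1.84

τ = R × C = 11.0 × 63 mL/cmH2O = 11.0 × 0.063 L/cmH2O = 0.693 s.
Exhaled fraction f = 1 − e^(−t/τ) → t = −τ·ln(1 − f) = −0.693·ln(0.07) = 1.843 s.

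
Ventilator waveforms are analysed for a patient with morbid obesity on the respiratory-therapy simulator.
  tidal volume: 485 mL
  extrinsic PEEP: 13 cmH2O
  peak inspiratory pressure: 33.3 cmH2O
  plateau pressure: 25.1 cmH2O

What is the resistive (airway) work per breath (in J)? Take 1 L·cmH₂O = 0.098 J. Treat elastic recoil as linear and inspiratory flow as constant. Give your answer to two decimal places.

With constant inspiratory flow the resistive pressure is constant at PIP − Pplat = 33.3 − 25.1 = 8.2 cmH2O, so resistive work = 8.2 × 0.485 = 3.977 L·cmH2O.
× 0.098 J/(L·cmH2O) → 0.3897 J.

0.39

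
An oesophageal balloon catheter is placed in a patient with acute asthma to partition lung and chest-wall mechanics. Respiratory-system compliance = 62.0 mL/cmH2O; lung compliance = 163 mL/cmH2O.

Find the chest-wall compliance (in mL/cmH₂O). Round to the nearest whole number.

1/Ccw = 1/Crs − 1/CL.
1/Ccw = 1/62.0 − 1/163 = 0.009994.
Ccw = 100.06 mL/cmH2O.

100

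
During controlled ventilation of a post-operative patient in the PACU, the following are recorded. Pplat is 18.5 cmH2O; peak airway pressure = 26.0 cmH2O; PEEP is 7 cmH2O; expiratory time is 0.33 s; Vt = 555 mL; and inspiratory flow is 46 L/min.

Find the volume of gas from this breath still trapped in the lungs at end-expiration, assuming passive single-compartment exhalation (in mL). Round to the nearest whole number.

Flow: 46 L/min ÷ 60 = 0.7667 L/s.
R = (PIP − Pplat)/V̇ = (26.0 − 18.5) / 0.7667 = 7.5/0.7667 = 9.782 cmH2O·s/L.
C = Vt/(Pplat − PEEP) = 555.0 / (18.5 − 7) = 555.0/11.5 = 48.261 mL/cmH2O.
τ = R × C = 9.782 × 0.04826 L/cmH2O = 0.4721 s.
Fraction remaining = e^(−Te/τ) = e^(−0.33/0.4721) = 0.4971.
Trapped volume = 555.0 × 0.4971 = 275.89 mL.

276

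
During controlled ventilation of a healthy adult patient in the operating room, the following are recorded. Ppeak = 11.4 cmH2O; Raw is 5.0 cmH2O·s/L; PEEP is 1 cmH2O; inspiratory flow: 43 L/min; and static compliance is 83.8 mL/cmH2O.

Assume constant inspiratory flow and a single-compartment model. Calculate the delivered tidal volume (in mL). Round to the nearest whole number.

Flow: 43 L/min ÷ 60 = 0.7167 L/s.
Equation of motion (constant flow): PIP = Vt/C + R·V̇ + PEEP.
Vt/C = PIP − R·V̇ − PEEP = 11.4 − 3.584 − 1 = 6.816 cmH2O.
Vt = C × 6.816 = 83.8 × 6.816 = 571.18 mL.

571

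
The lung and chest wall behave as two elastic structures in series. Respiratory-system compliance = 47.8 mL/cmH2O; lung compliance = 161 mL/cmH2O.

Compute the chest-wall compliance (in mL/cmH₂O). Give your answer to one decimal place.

68.0

1/Ccw = 1/Crs − 1/CL.
1/Ccw = 1/47.8 − 1/161 = 0.01471.
Ccw = 67.981 mL/cmH2O.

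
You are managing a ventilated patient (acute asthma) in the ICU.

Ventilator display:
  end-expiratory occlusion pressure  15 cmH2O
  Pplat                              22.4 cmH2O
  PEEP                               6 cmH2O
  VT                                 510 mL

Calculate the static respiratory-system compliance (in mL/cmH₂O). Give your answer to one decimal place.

End-expiratory occlusion gives total PEEP = 15 cmH2O (intrinsic PEEP = 15 − 6 = 9). Use total PEEP for the elastic gradient.
Cstat = Vt / (Pplat − PEEPtotal) = 510 / (22.4 − 15) = 510 / 7.4 = 68.919 mL/cmH2O.

68.9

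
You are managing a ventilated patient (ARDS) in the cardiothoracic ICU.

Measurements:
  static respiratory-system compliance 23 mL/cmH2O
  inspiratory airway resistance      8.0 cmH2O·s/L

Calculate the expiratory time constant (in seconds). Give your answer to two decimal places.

0.18

τ = R × C = 8.0 × 23 mL/cmH2O = 8.0 × 0.023 L/cmH2O = 0.184 s.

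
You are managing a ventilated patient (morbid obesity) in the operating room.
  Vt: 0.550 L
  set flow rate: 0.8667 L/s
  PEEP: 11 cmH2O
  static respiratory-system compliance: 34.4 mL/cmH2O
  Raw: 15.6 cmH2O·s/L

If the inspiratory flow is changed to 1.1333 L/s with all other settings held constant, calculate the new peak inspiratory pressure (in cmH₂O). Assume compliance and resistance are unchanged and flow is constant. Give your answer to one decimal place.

PIP = Vt/C + R·V̇ + PEEP (constant-flow equation of motion).
Only the resistive term changes: ΔPIP = R × ΔV̇ = 15.6 × (1.1333 − 0.8667) = 15.6 × 0.2666 = 4.159 cmH2O.
Original PIP = 550/34.4 + 15.6×0.8667 + 11 = 40.509 cmH2O; new PIP = 40.509 + (4.159) = 44.668 cmH2O.

44.7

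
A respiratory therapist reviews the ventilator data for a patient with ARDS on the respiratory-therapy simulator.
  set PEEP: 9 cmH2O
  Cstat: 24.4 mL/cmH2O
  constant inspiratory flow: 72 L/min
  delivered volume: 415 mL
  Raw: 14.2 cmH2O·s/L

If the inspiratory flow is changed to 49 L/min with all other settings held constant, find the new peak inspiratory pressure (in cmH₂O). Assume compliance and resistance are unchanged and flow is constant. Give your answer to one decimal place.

Flow: 72 L/min ÷ 60 = 1.2 L/s.
New flow: 49 L/min ÷ 60 = 0.8167 L/s.
PIP = Vt/C + R·V̇ + PEEP (constant-flow equation of motion).
Only the resistive term changes: ΔPIP = R × ΔV̇ = 14.2 × (0.8167 − 1.2) = 14.2 × -0.3833 = -5.443 cmH2O.
Original PIP = 415/24.4 + 14.2×1.2 + 9 = 43.048 cmH2O; new PIP = 43.048 + (-5.443) = 37.605 cmH2O.

37.6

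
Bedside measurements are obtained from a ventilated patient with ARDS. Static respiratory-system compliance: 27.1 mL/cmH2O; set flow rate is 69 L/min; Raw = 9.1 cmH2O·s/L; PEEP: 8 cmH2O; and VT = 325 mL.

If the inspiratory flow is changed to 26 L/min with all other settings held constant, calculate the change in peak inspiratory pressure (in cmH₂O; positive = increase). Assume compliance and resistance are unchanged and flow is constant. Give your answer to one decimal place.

-6.5

Flow: 69 L/min ÷ 60 = 1.15 L/s.
New flow: 26 L/min ÷ 60 = 0.4333 L/s.
PIP = Vt/C + R·V̇ + PEEP (constant-flow equation of motion).
Only the resistive term changes: ΔPIP = R × ΔV̇ = 9.1 × (0.4333 − 1.15) = 9.1 × -0.7167 = -6.522 cmH2O.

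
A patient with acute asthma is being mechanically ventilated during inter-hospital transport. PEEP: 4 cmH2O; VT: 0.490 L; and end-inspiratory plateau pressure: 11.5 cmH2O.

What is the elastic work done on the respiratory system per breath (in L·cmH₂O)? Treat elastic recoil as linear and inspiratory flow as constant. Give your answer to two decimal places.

Elastic work ≈ ½ × (Pplat − PEEP) × Vt = 0.5 × (11.5 − 4) × 0.490 L = 0.5 × 7.5 × 0.490 = 1.838 L·cmH2O.

1.84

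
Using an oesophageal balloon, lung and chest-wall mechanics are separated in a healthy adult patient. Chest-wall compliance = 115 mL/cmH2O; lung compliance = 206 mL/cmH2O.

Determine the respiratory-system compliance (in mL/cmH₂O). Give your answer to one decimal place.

73.8

Lung and chest wall are elastances in series: 1/Crs = 1/CL + 1/Ccw.
1/Crs = 1/206 + 1/115 = 0.01355.
Crs = 73.801 mL/cmH2O.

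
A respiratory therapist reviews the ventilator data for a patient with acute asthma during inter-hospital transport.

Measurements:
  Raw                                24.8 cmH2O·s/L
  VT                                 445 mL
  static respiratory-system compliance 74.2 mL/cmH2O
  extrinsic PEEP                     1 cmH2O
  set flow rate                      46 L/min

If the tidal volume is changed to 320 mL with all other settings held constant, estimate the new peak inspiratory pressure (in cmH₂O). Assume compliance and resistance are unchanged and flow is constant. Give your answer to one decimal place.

24.3

Flow: 46 L/min ÷ 60 = 0.7667 L/s.
PIP = Vt/C + R·V̇ + PEEP (constant-flow equation of motion).
Only the elastic term changes: ΔPIP = ΔVt / C = (320 − 445) / 74.2 = -1.685 cmH2O.
Original PIP = 445/74.2 + 24.8×0.7667 + 1 = 26.011 cmH2O; new PIP = 26.011 + (-1.685) = 24.326 cmH2O.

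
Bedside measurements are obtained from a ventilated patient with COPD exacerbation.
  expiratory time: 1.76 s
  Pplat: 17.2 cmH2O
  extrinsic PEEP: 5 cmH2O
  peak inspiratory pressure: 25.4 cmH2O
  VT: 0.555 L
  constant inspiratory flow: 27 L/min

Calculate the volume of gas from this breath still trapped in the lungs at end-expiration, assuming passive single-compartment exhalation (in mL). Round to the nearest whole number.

Flow: 27 L/min ÷ 60 = 0.45 L/s.
R = (PIP − Pplat)/V̇ = (25.4 − 17.2) / 0.45 = 8.2/0.45 = 18.222 cmH2O·s/L.
C = Vt/(Pplat − PEEP) = 555.0 / (17.2 − 5) = 555.0/12.2 = 45.492 mL/cmH2O.
τ = R × C = 18.222 × 0.04549 L/cmH2O = 0.8289 s.
Fraction remaining = e^(−Te/τ) = e^(−1.76/0.8289) = 0.1196.
Trapped volume = 555.0 × 0.1196 = 66.378 mL.

66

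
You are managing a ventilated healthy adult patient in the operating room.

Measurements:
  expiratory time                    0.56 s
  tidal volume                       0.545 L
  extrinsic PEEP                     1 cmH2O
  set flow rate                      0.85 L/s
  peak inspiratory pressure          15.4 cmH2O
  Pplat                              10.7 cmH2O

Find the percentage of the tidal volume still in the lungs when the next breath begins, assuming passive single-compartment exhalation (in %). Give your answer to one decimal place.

16.5

R = (PIP − Pplat)/V̇ = (15.4 − 10.7) / 0.85 = 4.7/0.85 = 5.529 cmH2O·s/L.
C = Vt/(Pplat − PEEP) = 545.0 / (10.7 − 1) = 545.0/9.7 = 56.186 mL/cmH2O.
τ = R × C = 5.529 × 0.05619 L/cmH2O = 0.3107 s.
Fraction remaining at end-expiration = e^(−Te/τ) = e^(−0.56/0.3107) = 0.1649 → 16.49%.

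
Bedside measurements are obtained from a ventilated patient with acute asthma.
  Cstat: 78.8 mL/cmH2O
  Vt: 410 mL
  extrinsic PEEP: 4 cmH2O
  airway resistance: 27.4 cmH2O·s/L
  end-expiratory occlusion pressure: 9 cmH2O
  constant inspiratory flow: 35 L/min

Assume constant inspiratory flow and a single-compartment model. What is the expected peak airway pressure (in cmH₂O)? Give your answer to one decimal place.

Flow: 35 L/min ÷ 60 = 0.5833 L/s.
Total PEEP = 9 cmH2O (set 4 + intrinsic 5); this is the baseline alveolar pressure.
Equation of motion (constant flow): PIP = Vt/C + R·V̇ + PEEP.
PIP = 410/78.8 + 27.4×0.5833 + 9 = 5.203 + 15.982 + 9 = 30.185 cmH2O.

30.2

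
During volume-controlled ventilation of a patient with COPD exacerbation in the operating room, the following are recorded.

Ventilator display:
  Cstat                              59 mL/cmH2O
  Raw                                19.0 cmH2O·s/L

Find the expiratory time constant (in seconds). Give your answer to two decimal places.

τ = R × C = 19.0 × 59 mL/cmH2O = 19.0 × 0.059 L/cmH2O = 1.121 s.

1.12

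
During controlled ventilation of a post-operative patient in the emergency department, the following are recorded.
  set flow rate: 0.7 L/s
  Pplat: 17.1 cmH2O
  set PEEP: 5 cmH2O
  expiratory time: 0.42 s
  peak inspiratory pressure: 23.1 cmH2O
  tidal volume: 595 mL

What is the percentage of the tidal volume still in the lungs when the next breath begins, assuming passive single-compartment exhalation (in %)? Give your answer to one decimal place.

R = (PIP − Pplat)/V̇ = (23.1 − 17.1) / 0.7 = 6.0/0.7 = 8.571 cmH2O·s/L.
C = Vt/(Pplat − PEEP) = 595.0 / (17.1 − 5) = 595.0/12.1 = 49.174 mL/cmH2O.
τ = R × C = 8.571 × 0.04917 L/cmH2O = 0.4214 s.
Fraction remaining at end-expiration = e^(−Te/τ) = e^(−0.42/0.4214) = 0.3691 → 36.91%.

36.9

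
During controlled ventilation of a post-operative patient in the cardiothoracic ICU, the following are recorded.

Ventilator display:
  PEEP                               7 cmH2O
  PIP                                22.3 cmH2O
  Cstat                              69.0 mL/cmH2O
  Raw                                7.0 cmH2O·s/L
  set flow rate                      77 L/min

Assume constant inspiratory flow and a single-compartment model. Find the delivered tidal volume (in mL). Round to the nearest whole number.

436

Flow: 77 L/min ÷ 60 = 1.2833 L/s.
Equation of motion (constant flow): PIP = Vt/C + R·V̇ + PEEP.
Vt/C = PIP − R·V̇ − PEEP = 22.3 − 8.983 − 7 = 6.317 cmH2O.
Vt = C × 6.317 = 69.0 × 6.317 = 435.87 mL.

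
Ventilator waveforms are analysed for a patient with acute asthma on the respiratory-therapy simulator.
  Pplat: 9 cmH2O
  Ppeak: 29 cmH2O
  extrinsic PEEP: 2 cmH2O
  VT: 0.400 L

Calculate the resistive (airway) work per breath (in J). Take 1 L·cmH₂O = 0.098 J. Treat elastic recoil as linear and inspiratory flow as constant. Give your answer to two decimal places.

0.78

With constant inspiratory flow the resistive pressure is constant at PIP − Pplat = 29 − 9 = 20.0 cmH2O, so resistive work = 20.0 × 0.400 = 8.0 L·cmH2O.
× 0.098 J/(L·cmH2O) → 0.784 J.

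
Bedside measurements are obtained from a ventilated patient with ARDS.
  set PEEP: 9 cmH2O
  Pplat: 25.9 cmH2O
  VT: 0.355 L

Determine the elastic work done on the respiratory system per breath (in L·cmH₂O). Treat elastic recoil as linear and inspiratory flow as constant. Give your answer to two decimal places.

Elastic work ≈ ½ × (Pplat − PEEP) × Vt = 0.5 × (25.9 − 9) × 0.355 L = 0.5 × 16.9 × 0.355 = 3.0 L·cmH2O.

3.00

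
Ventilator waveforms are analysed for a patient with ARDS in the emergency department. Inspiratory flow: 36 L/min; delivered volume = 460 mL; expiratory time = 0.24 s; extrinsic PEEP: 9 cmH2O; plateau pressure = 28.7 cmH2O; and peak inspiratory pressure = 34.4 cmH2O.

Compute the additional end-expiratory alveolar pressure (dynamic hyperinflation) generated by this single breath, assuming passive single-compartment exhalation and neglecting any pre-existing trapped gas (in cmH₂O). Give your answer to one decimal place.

6.7

Flow: 36 L/min ÷ 60 = 0.6 L/s.
R = (PIP − Pplat)/V̇ = (34.4 − 28.7) / 0.6 = 5.7/0.6 = 9.5 cmH2O·s/L.
C = Vt/(Pplat − PEEP) = 460.0 / (28.7 − 9) = 460.0/19.7 = 23.35 mL/cmH2O.
τ = R × C = 9.5 × 0.02335 L/cmH2O = 0.2218 s.
Fraction remaining = e^(−Te/τ) = e^(−0.24/0.2218) = 0.3389; trapped volume = 460.0 × 0.3389 = 155.89 mL.
Additional alveolar pressure from trapping ≈ V_trapped / C = 155.89 / 23.35 = 6.676 cmH2O.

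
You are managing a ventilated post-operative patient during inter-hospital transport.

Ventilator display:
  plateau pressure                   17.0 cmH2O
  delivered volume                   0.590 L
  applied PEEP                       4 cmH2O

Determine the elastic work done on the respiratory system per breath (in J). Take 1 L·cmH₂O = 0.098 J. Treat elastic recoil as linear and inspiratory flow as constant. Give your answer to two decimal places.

Elastic work ≈ ½ × (Pplat − PEEP) × Vt = 0.5 × (17.0 − 4) × 0.590 L = 0.5 × 13.0 × 0.590 = 3.835 L·cmH2O.
× 0.098 J/(L·cmH2O) → 0.3758 J.

0.38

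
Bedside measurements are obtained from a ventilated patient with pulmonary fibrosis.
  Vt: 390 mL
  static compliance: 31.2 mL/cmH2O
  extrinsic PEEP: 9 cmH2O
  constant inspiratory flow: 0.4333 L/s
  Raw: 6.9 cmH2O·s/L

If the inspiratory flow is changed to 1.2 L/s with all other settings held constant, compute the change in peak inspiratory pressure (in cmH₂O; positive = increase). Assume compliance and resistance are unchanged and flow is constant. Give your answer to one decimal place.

5.3

PIP = Vt/C + R·V̇ + PEEP (constant-flow equation of motion).
Only the resistive term changes: ΔPIP = R × ΔV̇ = 6.9 × (1.2 − 0.4333) = 6.9 × 0.7667 = 5.29 cmH2O.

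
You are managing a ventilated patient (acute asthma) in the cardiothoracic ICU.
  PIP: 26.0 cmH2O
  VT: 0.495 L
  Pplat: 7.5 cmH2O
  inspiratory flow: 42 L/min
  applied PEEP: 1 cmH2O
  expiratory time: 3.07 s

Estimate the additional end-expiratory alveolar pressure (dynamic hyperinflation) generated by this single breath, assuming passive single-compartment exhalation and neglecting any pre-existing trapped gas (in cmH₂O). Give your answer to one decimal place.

Flow: 42 L/min ÷ 60 = 0.7 L/s.
R = (PIP − Pplat)/V̇ = (26.0 − 7.5) / 0.7 = 18.5/0.7 = 26.429 cmH2O·s/L.
C = Vt/(Pplat − PEEP) = 495.0 / (7.5 − 1) = 495.0/6.5 = 76.154 mL/cmH2O.
τ = R × C = 26.429 × 0.07615 L/cmH2O = 2.013 s.
Fraction remaining = e^(−Te/τ) = e^(−3.07/2.013) = 0.2176; trapped volume = 495.0 × 0.2176 = 107.71 mL.
Additional alveolar pressure from trapping ≈ V_trapped / C = 107.71 / 76.154 = 1.414 cmH2O.

1.4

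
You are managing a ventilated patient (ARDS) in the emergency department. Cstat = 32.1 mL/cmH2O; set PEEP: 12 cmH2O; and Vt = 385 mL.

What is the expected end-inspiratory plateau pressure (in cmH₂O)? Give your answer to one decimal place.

Pplat = PEEP + Vt / Cstat = 12 + 385 / 32.1 = 12 + 11.994 = 23.994 cmH2O.

24.0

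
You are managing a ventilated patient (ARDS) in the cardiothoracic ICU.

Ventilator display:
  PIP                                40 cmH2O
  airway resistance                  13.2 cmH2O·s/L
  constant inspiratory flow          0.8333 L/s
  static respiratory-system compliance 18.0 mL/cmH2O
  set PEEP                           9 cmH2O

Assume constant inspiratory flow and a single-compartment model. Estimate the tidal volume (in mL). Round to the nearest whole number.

Equation of motion (constant flow): PIP = Vt/C + R·V̇ + PEEP.
Vt/C = PIP − R·V̇ − PEEP = 40 − 11.0 − 9 = 20.0 cmH2O.
Vt = C × 20.0 = 18.0 × 20.0 = 360.0 mL.

360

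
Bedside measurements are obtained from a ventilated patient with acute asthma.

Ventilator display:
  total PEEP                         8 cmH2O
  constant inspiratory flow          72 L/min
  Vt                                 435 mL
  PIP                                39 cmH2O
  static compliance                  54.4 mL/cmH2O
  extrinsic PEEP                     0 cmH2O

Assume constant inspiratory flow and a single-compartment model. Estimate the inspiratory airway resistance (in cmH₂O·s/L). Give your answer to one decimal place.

19.2

Flow: 72 L/min ÷ 60 = 1.2 L/s.
Total PEEP = 8 cmH2O (set 0 + intrinsic 8); this is the baseline alveolar pressure.
Equation of motion (constant flow): PIP = Vt/C + R·V̇ + PEEP.
R·V̇ = PIP − Vt/C − PEEP = 39 − 435/54.4 − 8 = 39 − 7.996 − 8 = 23.004 cmH2O.
R = 23.004 / 1.2 = 19.17 cmH2O·s/L.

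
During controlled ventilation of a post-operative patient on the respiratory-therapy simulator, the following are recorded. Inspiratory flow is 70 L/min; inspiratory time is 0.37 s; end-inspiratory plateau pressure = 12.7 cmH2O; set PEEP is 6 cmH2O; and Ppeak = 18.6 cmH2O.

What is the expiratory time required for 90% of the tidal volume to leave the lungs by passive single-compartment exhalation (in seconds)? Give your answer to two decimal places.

Flow: 70 L/min ÷ 60 = 1.1667 L/s.
Vt = flow × Ti = 1.1667 L/s × 0.37 s × 1000 mL/L = 431.68 mL.
R = (PIP − Pplat)/V̇ = (18.6 − 12.7) / 1.1667 = 5.9/1.1667 = 5.057 cmH2O·s/L.
C = Vt/(Pplat − PEEP) = 431.68 / (12.7 − 6) = 431.68/6.7 = 64.43 mL/cmH2O.
τ = R × C = 5.057 × 0.06443 L/cmH2O = 0.3258 s.
t = −τ·ln(1 − 0.90) = −0.3258·ln(0.1) = 0.7502 s.

0.75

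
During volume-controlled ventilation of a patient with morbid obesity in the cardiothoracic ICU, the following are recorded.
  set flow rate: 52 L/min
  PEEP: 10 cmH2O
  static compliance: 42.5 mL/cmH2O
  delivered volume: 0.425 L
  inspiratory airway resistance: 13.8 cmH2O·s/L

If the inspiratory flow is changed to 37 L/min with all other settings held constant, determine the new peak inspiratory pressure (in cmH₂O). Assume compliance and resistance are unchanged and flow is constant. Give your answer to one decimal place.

28.5

Flow: 52 L/min ÷ 60 = 0.8667 L/s.
New flow: 37 L/min ÷ 60 = 0.6167 L/s.
PIP = Vt/C + R·V̇ + PEEP (constant-flow equation of motion).
Only the resistive term changes: ΔPIP = R × ΔV̇ = 13.8 × (0.6167 − 0.8667) = 13.8 × -0.25 = -3.45 cmH2O.
Original PIP = 425/42.5 + 13.8×0.8667 + 10 = 31.96 cmH2O; new PIP = 31.96 + (-3.45) = 28.51 cmH2O.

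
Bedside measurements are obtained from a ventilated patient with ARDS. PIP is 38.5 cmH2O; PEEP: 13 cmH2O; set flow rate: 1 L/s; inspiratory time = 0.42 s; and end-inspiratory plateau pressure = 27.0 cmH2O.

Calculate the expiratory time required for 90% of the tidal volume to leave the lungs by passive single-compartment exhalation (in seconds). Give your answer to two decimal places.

Vt = flow × Ti = 1 L/s × 0.42 s × 1000 mL/L = 420.0 mL.
R = (PIP − Pplat)/V̇ = (38.5 − 27.0) / 1 = 11.5/1 = 11.5 cmH2O·s/L.
C = Vt/(Pplat − PEEP) = 420.0 / (27.0 − 13) = 420.0/14.0 = 30.0 mL/cmH2O.
τ = R × C = 11.5 × 0.03 L/cmH2O = 0.345 s.
t = −τ·ln(1 − 0.90) = −0.345·ln(0.1) = 0.7944 s.

0.79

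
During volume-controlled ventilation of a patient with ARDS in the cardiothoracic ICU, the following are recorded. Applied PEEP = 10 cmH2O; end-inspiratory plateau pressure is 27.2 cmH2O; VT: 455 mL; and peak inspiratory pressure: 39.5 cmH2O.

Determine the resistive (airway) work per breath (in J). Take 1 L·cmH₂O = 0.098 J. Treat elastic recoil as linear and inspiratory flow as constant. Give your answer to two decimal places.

With constant inspiratory flow the resistive pressure is constant at PIP − Pplat = 39.5 − 27.2 = 12.3 cmH2O, so resistive work = 12.3 × 0.455 = 5.597 L·cmH2O.
× 0.098 J/(L·cmH2O) → 0.5485 J.

0.55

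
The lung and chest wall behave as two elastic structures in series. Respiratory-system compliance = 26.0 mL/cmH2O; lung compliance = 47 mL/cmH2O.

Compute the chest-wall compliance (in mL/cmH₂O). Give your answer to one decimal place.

58.2

1/Ccw = 1/Crs − 1/CL.
1/Ccw = 1/26.0 − 1/47 = 0.01718.
Ccw = 58.207 mL/cmH2O.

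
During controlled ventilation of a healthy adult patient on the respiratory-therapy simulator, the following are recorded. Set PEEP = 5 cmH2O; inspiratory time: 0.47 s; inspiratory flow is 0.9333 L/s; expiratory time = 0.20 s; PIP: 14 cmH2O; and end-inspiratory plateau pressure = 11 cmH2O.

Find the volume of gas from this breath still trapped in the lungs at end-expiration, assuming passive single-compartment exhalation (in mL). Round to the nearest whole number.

187

Vt = flow × Ti = 0.9333 L/s × 0.47 s × 1000 mL/L = 438.65 mL.
R = (PIP − Pplat)/V̇ = (14 − 11) / 0.9333 = 3.0/0.9333 = 3.214 cmH2O·s/L.
C = Vt/(Pplat − PEEP) = 438.65 / (11 − 5) = 438.65/6.0 = 73.108 mL/cmH2O.
τ = R × C = 3.214 × 0.07311 L/cmH2O = 0.235 s.
Fraction remaining = e^(−Te/τ) = e^(−0.20/0.235) = 0.427.
Trapped volume = 438.65 × 0.427 = 187.3 mL.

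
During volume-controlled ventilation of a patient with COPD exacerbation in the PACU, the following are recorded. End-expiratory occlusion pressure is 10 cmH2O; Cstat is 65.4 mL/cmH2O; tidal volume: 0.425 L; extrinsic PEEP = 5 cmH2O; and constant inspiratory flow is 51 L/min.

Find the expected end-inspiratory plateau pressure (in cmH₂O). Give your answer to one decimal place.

16.5

End-expiratory occlusion gives total PEEP = 10 cmH2O (intrinsic PEEP = 10 − 5 = 5). Use total PEEP for the elastic gradient.
Pplat = PEEPtotal + Vt / Cstat = 10 + 425 / 65.4 = 10 + 6.498 = 16.498 cmH2O.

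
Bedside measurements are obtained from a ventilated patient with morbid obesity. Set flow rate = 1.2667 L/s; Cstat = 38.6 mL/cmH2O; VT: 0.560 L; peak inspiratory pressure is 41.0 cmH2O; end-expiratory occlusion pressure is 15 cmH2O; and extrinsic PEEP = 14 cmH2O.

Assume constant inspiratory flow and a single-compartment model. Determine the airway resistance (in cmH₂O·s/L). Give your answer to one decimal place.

Total PEEP = 15 cmH2O (set 14 + intrinsic 1); this is the baseline alveolar pressure.
Equation of motion (constant flow): PIP = Vt/C + R·V̇ + PEEP.
R·V̇ = PIP − Vt/C − PEEP = 41.0 − 560/38.6 − 15 = 41.0 − 14.508 − 15 = 11.492 cmH2O.
R = 11.492 / 1.2667 = 9.072 cmH2O·s/L.

9.1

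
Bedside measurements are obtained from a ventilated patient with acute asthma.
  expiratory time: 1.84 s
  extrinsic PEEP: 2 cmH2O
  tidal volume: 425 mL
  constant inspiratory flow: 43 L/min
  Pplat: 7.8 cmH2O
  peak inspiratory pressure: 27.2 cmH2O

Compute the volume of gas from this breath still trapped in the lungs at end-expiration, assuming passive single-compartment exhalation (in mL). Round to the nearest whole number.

Flow: 43 L/min ÷ 60 = 0.7167 L/s.
R = (PIP − Pplat)/V̇ = (27.2 − 7.8) / 0.7167 = 19.4/0.7167 = 27.069 cmH2O·s/L.
C = Vt/(Pplat − PEEP) = 425.0 / (7.8 − 2) = 425.0/5.8 = 73.276 mL/cmH2O.
τ = R × C = 27.069 × 0.07328 L/cmH2O = 1.984 s.
Fraction remaining = e^(−Te/τ) = e^(−1.84/1.984) = 0.3956.
Trapped volume = 425.0 × 0.3956 = 168.13 mL.

168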